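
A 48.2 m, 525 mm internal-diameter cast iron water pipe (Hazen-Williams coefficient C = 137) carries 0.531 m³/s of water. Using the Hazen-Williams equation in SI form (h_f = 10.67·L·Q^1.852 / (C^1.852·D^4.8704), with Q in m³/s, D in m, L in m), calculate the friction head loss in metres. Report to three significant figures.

h_f = 10.67·48.2·0.531^1.852 / (137^1.852·0.525^4.8704) = 0.4053 m

h_f ≈ 0.405 m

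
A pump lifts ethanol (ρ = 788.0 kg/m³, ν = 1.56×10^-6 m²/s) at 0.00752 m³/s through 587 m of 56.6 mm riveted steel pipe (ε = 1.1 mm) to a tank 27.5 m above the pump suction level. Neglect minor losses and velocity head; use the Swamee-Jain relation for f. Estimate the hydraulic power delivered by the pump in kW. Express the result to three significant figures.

V = 4Q/(πD²) = 2.989 m/s; Re = 1.08×10^5; ε/D = 0.0194; f = 0.04869
h_f = f(L/D)V²/2g = 229.9 m
Total head H = z + h_f = 27.5 + 229.9 = 257.4 m
P_hyd = ρgQH = 788.0·9.81·0.00752·257.4 = 14.96 kW

P_hyd ≈ 15.0 kW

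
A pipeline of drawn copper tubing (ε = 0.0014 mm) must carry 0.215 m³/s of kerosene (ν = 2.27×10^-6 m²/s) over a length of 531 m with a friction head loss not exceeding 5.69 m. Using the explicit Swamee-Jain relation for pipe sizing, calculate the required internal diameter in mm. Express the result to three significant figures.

Swamee-Jain (Type III): D = 0.66·[ε^1.25·(LQ²/(gh_f))^4.75 + ν·Q^9.4·(L/(gh_f))^5.2]^0.04
LQ²/(gh_f) = 0.4397; L/(gh_f) = 9.513
Term 1 = ε^1.25·(…)^4.75 = 9.72×10^-10; Term 2 = ν·Q^9.4·(…)^5.2 = 1.47×10^-7
D = 0.66·(9.72×10^-10 + 1.47×10^-7)^0.04 = 0.3519 m = 352 mm
Check: V = 2.21 m/s, Re = 3.43×10^5, f = 0.01407, h_f = 5.29 m ≈ 5.69 m ✓

D ≈ 352 mm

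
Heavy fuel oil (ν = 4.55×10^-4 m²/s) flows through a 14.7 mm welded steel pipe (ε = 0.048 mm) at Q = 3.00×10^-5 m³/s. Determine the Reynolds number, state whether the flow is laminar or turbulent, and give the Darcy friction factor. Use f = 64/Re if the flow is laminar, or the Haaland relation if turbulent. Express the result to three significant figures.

V = 4Q/(πD²) = 0.1768 m/s
Re = VD/ν = 0.1768·0.0147/4.55×10^-4 = 5.71
Re < 2300 → laminar → f = 64/Re = 11.21

Re ≈ 5.71; laminar; f = 64/Re ≈ 11.2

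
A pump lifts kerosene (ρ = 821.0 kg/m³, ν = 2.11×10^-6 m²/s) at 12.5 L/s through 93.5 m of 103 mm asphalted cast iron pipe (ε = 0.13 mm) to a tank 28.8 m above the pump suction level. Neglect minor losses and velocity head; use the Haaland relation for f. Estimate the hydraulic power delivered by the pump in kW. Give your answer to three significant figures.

V = 4Q/(πD²) = 1.500 m/s; Re = 7.32×10^4; ε/D = 0.00126; f = 0.02346
h_f = f(L/D)V²/2g = 2.443 m
Total head H = z + h_f = 28.8 + 2.443 = 31.24 m
P_hyd = ρgQH = 821.0·9.81·0.0125·31.24 = 3.145 kW

P_hyd ≈ 3.15 kW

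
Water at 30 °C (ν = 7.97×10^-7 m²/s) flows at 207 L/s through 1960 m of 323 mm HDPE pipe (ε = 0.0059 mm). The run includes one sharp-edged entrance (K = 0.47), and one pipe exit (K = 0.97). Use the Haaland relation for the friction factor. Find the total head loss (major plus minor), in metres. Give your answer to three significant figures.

H_L ≈ 23.9 m

V = 4Q/(πD²) = 2.526 m/s; V²/2g = 0.3253 m
Re = 1.02×10^6, ε/D = 1.83×10^-5 → f = 0.01189 (Haaland)
Major: h_f = f(L/D)·V²/2g = 0.01189·6068·0.3253 = 23.46 m
Minor: ΣK = 1.44; h_m = ΣK·V²/2g = 0.4684 m
Total H_L = 23.46 + 0.4684 = 23.93 m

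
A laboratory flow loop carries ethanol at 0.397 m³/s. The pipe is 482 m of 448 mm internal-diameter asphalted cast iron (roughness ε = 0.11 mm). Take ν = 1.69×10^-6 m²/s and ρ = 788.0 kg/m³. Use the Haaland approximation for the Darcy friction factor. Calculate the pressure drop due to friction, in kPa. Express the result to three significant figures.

V = 4Q/(πD²) = 4·0.397/(π·0.448²) = 2.519 m/s
Re = VD/ν = 2.519·0.448/1.69×10^-6 = 6.68×10^5 → turbulent
ε/D = 0.11/448 = 2.46×10^-4
Haaland: f = 0.01540
h_f = f(L/D)V²/(2g) = 0.01540·(482/0.448)·2.519²/(2·9.81) = 5.357 m
Δp = ρg·h_f = 788.0·9.81·5.357 = 41.41 kPa

Δp ≈ 41.4 kPa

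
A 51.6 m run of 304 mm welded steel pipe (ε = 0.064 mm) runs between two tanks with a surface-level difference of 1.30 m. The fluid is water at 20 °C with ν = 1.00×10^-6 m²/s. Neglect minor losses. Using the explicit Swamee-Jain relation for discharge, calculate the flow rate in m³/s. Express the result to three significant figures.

Q ≈ 0.231 m³/s

Swamee-Jain (Type II): Q = -0.965·√(gD⁵h_f/L)·ln[ε/(3.7D) + √(3.17ν²L/(gD³h_f))]
√(gD⁵h_f/L) = √(9.81·0.304⁵·1.30/51.6) = 0.02533
ε/(3.7D) = 5.69×10^-5; √(3.17ν²L/(gD³h_f)) = 2.14×10^-5
Q = -0.965·0.02533·ln(7.827×10^-5) = 0.2311 m³/s
Check: V = 3.18 m/s, Re = 9.68×10^5, f = 0.01491, h_f = 1.31 m ≈ 1.30 m ✓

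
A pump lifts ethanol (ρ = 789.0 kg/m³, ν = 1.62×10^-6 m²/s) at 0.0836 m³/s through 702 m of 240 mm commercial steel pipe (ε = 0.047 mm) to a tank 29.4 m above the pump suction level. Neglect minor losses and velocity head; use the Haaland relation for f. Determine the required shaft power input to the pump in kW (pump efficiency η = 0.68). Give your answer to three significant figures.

V = 4Q/(πD²) = 1.848 m/s; Re = 2.74×10^5; ε/D = 1.96×10^-4; f = 0.01620
h_f = f(L/D)V²/2g = 8.246 m
Total head H = z + h_f = 29.4 + 8.246 = 37.65 m
P_hyd = ρgQH = 789.0·9.81·0.0836·37.65 = 24.36 kW
P_shaft = P_hyd/η = 24.36/0.68 = 35.82 kW

P_shaft ≈ 35.8 kW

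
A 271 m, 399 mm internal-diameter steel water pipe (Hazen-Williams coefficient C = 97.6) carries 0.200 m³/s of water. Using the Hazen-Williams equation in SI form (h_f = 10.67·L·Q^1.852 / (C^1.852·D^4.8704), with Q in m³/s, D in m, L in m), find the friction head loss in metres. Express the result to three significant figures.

h_f = 10.67·271·0.200^1.852 / (97.6^1.852·0.399^4.8704) = 2.664 m

h_f ≈ 2.66 m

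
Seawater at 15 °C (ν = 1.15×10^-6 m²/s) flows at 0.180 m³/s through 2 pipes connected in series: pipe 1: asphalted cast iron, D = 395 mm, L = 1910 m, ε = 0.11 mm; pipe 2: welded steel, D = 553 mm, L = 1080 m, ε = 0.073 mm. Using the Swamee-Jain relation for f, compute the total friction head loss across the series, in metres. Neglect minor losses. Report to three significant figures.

Pipe 1: V = 1.469 m/s, Re = 5.05×10^5, ε/D = 2.78×10^-4, f = 0.01619, h_1 = f(L/D)V²/2g = 8.609 m
Pipe 2: V = 0.7494 m/s, Re = 3.60×10^5, ε/D = 1.32×10^-4, f = 0.01538, h_2 = f(L/D)V²/2g = 0.8598 m
Series → Q common, losses add: H = Σh = 9.468 m

H ≈ 9.47 m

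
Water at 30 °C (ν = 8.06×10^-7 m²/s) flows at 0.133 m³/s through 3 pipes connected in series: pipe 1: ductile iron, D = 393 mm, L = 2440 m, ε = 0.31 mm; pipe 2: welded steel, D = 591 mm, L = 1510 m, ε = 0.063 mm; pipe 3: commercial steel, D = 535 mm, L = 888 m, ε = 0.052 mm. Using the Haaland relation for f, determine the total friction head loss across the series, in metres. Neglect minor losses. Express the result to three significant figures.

H ≈ 8.18 m

Pipe 1: V = 1.096 m/s, Re = 5.35×10^5, ε/D = 7.89×10^-4, f = 0.01916, h_1 = f(L/D)V²/2g = 7.290 m
Pipe 2: V = 0.4848 m/s, Re = 3.55×10^5, ε/D = 1.07×10^-4, f = 0.01494, h_2 = f(L/D)V²/2g = 0.4574 m
Pipe 3: V = 0.5916 m/s, Re = 3.93×10^5, ε/D = 9.72×10^-5, f = 0.01466, h_3 = f(L/D)V²/2g = 0.4341 m
Series → Q common, losses add: H = Σh = 8.182 m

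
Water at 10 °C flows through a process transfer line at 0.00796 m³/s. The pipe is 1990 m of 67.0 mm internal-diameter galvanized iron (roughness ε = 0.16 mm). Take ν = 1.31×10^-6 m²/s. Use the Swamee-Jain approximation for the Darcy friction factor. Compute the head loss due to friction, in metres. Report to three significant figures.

h_f ≈ 201 m

V = 4Q/(πD²) = 4·0.00796/(π·0.0670²) = 2.258 m/s
Re = VD/ν = 2.258·0.0670/1.31×10^-6 = 1.15×10^5 → turbulent
ε/D = 0.16/67.0 = 0.00239
Swamee-Jain: f = 0.02611
h_f = f(L/D)V²/(2g) = 0.02611·(1990/0.0670)·2.258²/(2·9.81) = 201.5 m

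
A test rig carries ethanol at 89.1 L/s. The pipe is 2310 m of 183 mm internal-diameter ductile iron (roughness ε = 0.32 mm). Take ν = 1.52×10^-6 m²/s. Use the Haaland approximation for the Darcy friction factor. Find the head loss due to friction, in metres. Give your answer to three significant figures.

h_f ≈ 170 m

V = 4Q/(πD²) = 4·0.0891/(π·0.183²) = 3.388 m/s
Re = VD/ν = 3.388·0.183/1.52×10^-6 = 4.08×10^5 → turbulent
ε/D = 0.32/183 = 0.00175
Haaland: f = 0.02308
h_f = f(L/D)V²/(2g) = 0.02308·(2310/0.183)·3.388²/(2·9.81) = 170.4 m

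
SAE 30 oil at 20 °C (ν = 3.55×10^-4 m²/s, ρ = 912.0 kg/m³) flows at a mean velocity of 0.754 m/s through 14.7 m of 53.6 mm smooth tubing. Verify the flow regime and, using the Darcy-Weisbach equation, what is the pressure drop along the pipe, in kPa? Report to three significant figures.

Re = VD/ν = 0.754·0.05360/3.55×10^-4 = 114 → laminar (Re < 2300)
f = 64/Re = 0.5622
h_f = f(L/D)V²/(2g) = 0.5622·(14.7/0.05360)·0.754²/(2·9.81) = 4.468 m
Δp = ρg·h_f = 912.0·9.81·4.468 = 39.97 kPa

Δp ≈ 40.0 kPa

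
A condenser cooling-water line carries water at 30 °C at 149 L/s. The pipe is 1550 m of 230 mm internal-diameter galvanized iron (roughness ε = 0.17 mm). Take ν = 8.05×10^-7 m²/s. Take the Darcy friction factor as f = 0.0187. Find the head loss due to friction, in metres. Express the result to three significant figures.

h_f ≈ 82.6 m

V = 4Q/(πD²) = 4·0.149/(π·0.230²) = 3.586 m/s
h_f = f(L/D)V²/(2g) = 0.01870·(1550/0.230)·3.586²/(2·9.81) = 82.61 m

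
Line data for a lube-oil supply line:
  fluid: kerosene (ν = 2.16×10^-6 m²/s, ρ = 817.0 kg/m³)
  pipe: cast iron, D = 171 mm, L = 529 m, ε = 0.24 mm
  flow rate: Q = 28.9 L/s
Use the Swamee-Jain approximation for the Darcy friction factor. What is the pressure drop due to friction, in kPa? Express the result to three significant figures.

V = 4Q/(πD²) = 4·0.0289/(π·0.171²) = 1.258 m/s
Re = VD/ν = 1.258·0.171/2.16×10^-6 = 9.96×10^4 → turbulent
ε/D = 0.24/171 = 0.00140
Swamee-Jain: f = 0.02366
h_f = f(L/D)V²/(2g) = 0.02366·(529/0.171)·1.258²/(2·9.81) = 5.907 m
Δp = ρg·h_f = 817.0·9.81·5.907 = 47.35 kPa

Δp ≈ 47.3 kPa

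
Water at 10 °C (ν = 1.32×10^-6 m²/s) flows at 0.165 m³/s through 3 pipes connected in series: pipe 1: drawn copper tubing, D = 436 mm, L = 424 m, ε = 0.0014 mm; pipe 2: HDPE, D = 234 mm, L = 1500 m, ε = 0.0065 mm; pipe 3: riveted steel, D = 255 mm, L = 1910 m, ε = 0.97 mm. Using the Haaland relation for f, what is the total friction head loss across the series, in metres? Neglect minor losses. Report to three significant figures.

Pipe 1: V = 1.105 m/s, Re = 3.65×10^5, ε/D = 3.21×10^-6, f = 0.01386, h_1 = f(L/D)V²/2g = 0.8390 m
Pipe 2: V = 3.837 m/s, Re = 6.80×10^5, ε/D = 2.78×10^-5, f = 0.01278, h_2 = f(L/D)V²/2g = 61.48 m
Pipe 3: V = 3.231 m/s, Re = 6.24×10^5, ε/D = 0.00380, f = 0.02823, h_3 = f(L/D)V²/2g = 112.5 m
Series → Q common, losses add: H = Σh = 174.8 m

H ≈ 175 m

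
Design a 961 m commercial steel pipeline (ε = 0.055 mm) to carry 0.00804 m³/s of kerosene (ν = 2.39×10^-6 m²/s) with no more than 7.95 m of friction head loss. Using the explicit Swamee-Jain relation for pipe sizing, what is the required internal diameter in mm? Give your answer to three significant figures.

Swamee-Jain (Type III): D = 0.66·[ε^1.25·(LQ²/(gh_f))^4.75 + ν·Q^9.4·(L/(gh_f))^5.2]^0.04
LQ²/(gh_f) = 7.965×10^-4; L/(gh_f) = 12.32
Term 1 = ε^1.25·(…)^4.75 = 9.04×10^-21; Term 2 = ν·Q^9.4·(…)^5.2 = 2.29×10^-20
D = 0.66·(9.04×10^-21 + 2.29×10^-20)^0.04 = 0.1096 m = 110 mm
Check: V = 0.853 m/s, Re = 3.91×10^4, f = 0.02362, h_f = 7.68 m ≈ 7.95 m ✓

D ≈ 110 mm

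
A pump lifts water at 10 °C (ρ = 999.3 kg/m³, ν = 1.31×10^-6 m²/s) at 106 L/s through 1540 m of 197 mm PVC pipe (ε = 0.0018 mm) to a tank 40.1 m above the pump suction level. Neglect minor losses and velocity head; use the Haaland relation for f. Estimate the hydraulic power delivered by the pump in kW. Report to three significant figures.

V = 4Q/(πD²) = 3.478 m/s; Re = 5.23×10^5; ε/D = 9.14×10^-6; f = 0.01306
h_f = f(L/D)V²/2g = 62.96 m
Total head H = z + h_f = 40.1 + 62.96 = 103.1 m
P_hyd = ρgQH = 999.3·9.81·0.106·103.1 = 107.1 kW

P_hyd ≈ 107 kW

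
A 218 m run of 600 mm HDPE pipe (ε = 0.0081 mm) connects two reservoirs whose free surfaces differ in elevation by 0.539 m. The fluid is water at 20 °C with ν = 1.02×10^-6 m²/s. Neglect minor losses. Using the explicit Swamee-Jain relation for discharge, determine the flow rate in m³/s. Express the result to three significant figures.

Q ≈ 0.438 m³/s

Swamee-Jain (Type II): Q = -0.965·√(gD⁵h_f/L)·ln[ε/(3.7D) + √(3.17ν²L/(gD³h_f))]
√(gD⁵h_f/L) = √(9.81·0.600⁵·0.539/218) = 0.04343
ε/(3.7D) = 3.65×10^-6; √(3.17ν²L/(gD³h_f)) = 2.51×10^-5
Q = -0.965·0.04343·ln(2.874×10^-5) = 0.4383 m³/s
Check: V = 1.55 m/s, Re = 9.12×10^5, f = 0.01210, h_f = 0.538 m ≈ 0.539 m ✓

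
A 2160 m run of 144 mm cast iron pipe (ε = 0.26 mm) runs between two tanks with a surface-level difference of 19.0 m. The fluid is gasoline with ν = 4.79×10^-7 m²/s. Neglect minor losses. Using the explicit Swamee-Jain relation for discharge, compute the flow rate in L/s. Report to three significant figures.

Q ≈ 16.8 L/s

Swamee-Jain (Type II): Q = -0.965·√(gD⁵h_f/L)·ln[ε/(3.7D) + √(3.17ν²L/(gD³h_f))]
√(gD⁵h_f/L) = √(9.81·0.144⁵·19.0/2160) = 0.002311
ε/(3.7D) = 4.88×10^-4; √(3.17ν²L/(gD³h_f)) = 5.31×10^-5
Q = -0.965·0.002311·ln(5.411×10^-4) = 0.01678 m³/s
Check: V = 1.03 m/s, Re = 3.10×10^5, f = 0.02357, h_f = 19.1 m ≈ 19.0 m ✓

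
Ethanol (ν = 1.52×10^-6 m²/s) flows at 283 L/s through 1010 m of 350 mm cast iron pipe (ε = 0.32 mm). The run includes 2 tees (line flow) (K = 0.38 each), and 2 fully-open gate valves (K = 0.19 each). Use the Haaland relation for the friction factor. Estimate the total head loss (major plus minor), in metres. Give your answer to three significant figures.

V = 4Q/(πD²) = 2.941 m/s; V²/2g = 0.4410 m
Re = 6.77×10^5, ε/D = 9.14×10^-4 → f = 0.01967 (Haaland)
Major: h_f = f(L/D)·V²/2g = 0.01967·2886·0.4410 = 25.03 m
Minor: ΣK = 1.14; h_m = ΣK·V²/2g = 0.5027 m
Total H_L = 25.03 + 0.5027 = 25.53 m

H_L ≈ 25.5 m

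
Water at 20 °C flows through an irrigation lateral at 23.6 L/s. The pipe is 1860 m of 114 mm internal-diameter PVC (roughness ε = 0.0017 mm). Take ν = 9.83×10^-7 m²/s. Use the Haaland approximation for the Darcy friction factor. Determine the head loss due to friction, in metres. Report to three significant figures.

V = 4Q/(πD²) = 4·0.0236/(π·0.114²) = 2.312 m/s
Re = VD/ν = 2.312·0.114/9.83×10^-7 = 2.68×10^5 → turbulent
ε/D = 0.0017/114 = 1.49×10^-5
Haaland: f = 0.01476
h_f = f(L/D)V²/(2g) = 0.01476·(1860/0.114)·2.312²/(2·9.81) = 65.63 m

h_f ≈ 65.6 m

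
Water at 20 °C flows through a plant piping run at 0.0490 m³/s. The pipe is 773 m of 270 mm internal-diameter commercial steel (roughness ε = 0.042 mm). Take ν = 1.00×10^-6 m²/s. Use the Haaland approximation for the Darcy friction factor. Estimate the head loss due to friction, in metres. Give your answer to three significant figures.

h_f ≈ 1.74 m

V = 4Q/(πD²) = 4·0.0490/(π·0.270²) = 0.8558 m/s
Re = VD/ν = 0.8558·0.270/1.00×10^-6 = 2.31×10^5 → turbulent
ε/D = 0.042/270 = 1.56×10^-4
Haaland: f = 0.01624
h_f = f(L/D)V²/(2g) = 0.01624·(773/0.270)·0.8558²/(2·9.81) = 1.736 m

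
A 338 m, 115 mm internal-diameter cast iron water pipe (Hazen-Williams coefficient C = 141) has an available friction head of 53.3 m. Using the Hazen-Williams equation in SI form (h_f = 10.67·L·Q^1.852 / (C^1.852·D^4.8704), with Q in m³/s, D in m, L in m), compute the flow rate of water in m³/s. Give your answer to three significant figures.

Rearranging: Q = [h_f·C^1.852·D^4.8704 / (10.67·L)]^(1/1.852)
Q = [53.3·141^1.852·0.115^4.8704 / (10.67·338)]^0.540 = 0.04906 m³/s

Q ≈ 0.0491 m³/s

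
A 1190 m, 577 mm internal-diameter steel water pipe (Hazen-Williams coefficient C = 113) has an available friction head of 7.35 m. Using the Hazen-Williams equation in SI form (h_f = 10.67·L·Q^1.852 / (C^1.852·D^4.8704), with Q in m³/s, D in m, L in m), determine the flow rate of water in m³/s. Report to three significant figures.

Q ≈ 0.475 m³/s

Rearranging: Q = [h_f·C^1.852·D^4.8704 / (10.67·L)]^(1/1.852)
Q = [7.35·113^1.852·0.577^4.8704 / (10.67·1190)]^0.540 = 0.4753 m³/s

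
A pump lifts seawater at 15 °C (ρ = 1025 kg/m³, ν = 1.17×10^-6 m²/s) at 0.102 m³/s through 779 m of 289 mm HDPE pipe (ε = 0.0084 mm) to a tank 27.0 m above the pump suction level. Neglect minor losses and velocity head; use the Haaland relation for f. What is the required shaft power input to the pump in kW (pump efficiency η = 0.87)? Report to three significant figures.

V = 4Q/(πD²) = 1.555 m/s; Re = 3.84×10^5; ε/D = 2.91×10^-5; f = 0.01399
h_f = f(L/D)V²/2g = 4.648 m
Total head H = z + h_f = 27.0 + 4.648 = 31.65 m
P_hyd = ρgQH = 1025·9.81·0.102·31.65 = 32.46 kW
P_shaft = P_hyd/η = 32.46/0.87 = 37.31 kW

P_shaft ≈ 37.3 kW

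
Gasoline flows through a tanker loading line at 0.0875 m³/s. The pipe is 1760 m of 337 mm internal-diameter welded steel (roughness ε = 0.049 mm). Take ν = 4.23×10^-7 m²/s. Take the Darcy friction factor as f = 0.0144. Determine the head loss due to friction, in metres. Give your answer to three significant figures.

h_f ≈ 3.69 m

V = 4Q/(πD²) = 4·0.0875/(π·0.337²) = 0.9810 m/s
h_f = f(L/D)V²/(2g) = 0.01440·(1760/0.337)·0.9810²/(2·9.81) = 3.689 m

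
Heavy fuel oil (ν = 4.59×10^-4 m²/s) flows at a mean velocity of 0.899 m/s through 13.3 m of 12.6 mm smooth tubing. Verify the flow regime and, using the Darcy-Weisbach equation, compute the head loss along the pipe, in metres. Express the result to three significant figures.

Re = VD/ν = 0.899·0.01260/4.59×10^-4 = 24.7 → laminar (Re < 2300)
f = 64/Re = 2.593
h_f = f(L/D)V²/(2g) = 2.593·(13.3/0.01260)·0.899²/(2·9.81) = 112.8 m

h_f ≈ 113 m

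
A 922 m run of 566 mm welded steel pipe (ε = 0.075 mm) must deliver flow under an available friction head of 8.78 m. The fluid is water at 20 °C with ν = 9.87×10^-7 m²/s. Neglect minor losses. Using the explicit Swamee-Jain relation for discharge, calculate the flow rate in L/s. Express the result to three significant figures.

Q ≈ 705 L/s

Swamee-Jain (Type II): Q = -0.965·√(gD⁵h_f/L)·ln[ε/(3.7D) + √(3.17ν²L/(gD³h_f))]
√(gD⁵h_f/L) = √(9.81·0.566⁵·8.78/922) = 0.07366
ε/(3.7D) = 3.58×10^-5; √(3.17ν²L/(gD³h_f)) = 1.35×10^-5
Q = -0.965·0.07366·ln(4.932×10^-5) = 0.7050 m³/s
Check: V = 2.80 m/s, Re = 1.61×10^6, f = 0.01355, h_f = 8.83 m ≈ 8.78 m ✓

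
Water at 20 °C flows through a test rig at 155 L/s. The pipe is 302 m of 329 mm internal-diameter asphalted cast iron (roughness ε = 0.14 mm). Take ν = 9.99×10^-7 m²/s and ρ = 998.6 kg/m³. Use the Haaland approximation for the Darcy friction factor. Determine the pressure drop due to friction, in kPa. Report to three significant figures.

Δp ≈ 25.8 kPa

V = 4Q/(πD²) = 4·0.155/(π·0.329²) = 1.823 m/s
Re = VD/ν = 1.823·0.329/9.99×10^-7 = 6.00×10^5 → turbulent
ε/D = 0.14/329 = 4.26×10^-4
Haaland: f = 0.01694
h_f = f(L/D)V²/(2g) = 0.01694·(302/0.329)·1.823²/(2·9.81) = 2.635 m
Δp = ρg·h_f = 998.6·9.81·2.635 = 25.81 kPa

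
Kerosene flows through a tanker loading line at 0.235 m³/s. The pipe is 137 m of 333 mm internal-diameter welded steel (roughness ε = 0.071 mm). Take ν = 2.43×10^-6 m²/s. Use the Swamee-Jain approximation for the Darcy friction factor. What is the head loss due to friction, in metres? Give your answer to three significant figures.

h_f ≈ 2.45 m

V = 4Q/(πD²) = 4·0.235/(π·0.333²) = 2.698 m/s
Re = VD/ν = 2.698·0.333/2.43×10^-6 = 3.70×10^5 → turbulent
ε/D = 0.071/333 = 2.13×10^-4
Swamee-Jain: f = 0.01607
h_f = f(L/D)V²/(2g) = 0.01607·(137/0.333)·2.698²/(2·9.81) = 2.453 m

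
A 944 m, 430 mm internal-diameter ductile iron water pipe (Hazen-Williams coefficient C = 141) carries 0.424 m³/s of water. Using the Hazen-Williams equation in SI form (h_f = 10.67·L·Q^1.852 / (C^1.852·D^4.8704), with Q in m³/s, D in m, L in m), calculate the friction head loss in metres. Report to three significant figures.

h_f = 10.67·944·0.424^1.852 / (141^1.852·0.430^4.8704) = 13.12 m

h_f ≈ 13.1 m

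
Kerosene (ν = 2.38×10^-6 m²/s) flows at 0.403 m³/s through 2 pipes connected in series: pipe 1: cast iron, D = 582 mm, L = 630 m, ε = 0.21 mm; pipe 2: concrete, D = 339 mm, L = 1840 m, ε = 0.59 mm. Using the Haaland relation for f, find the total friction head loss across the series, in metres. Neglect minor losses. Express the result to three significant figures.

H ≈ 128 m

Pipe 1: V = 1.515 m/s, Re = 3.70×10^5, ε/D = 3.61×10^-4, f = 0.01694, h_1 = f(L/D)V²/2g = 2.145 m
Pipe 2: V = 4.465 m/s, Re = 6.36×10^5, ε/D = 0.00174, f = 0.02290, h_2 = f(L/D)V²/2g = 126.3 m
Series → Q common, losses add: H = Σh = 128.5 m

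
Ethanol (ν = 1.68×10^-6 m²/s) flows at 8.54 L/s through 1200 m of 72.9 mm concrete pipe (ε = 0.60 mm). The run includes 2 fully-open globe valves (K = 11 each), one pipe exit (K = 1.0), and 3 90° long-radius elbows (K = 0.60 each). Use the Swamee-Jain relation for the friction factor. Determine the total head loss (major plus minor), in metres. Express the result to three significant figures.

H_L ≈ 134 m

V = 4Q/(πD²) = 2.046 m/s; V²/2g = 0.2134 m
Re = 8.88×10^4, ε/D = 0.00823 → f = 0.03656 (Swamee-Jain)
Major: h_f = f(L/D)·V²/2g = 0.03656·16461·0.2134 = 128.4 m
Minor: ΣK = 24.8; h_m = ΣK·V²/2g = 5.291 m
Total H_L = 128.4 + 5.291 = 133.7 m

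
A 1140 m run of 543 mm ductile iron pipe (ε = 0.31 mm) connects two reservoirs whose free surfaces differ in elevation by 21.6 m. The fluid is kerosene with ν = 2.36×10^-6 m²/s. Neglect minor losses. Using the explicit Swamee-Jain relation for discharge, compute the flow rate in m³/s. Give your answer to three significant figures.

Swamee-Jain (Type II): Q = -0.965·√(gD⁵h_f/L)·ln[ε/(3.7D) + √(3.17ν²L/(gD³h_f))]
√(gD⁵h_f/L) = √(9.81·0.543⁵·21.6/1140) = 0.09367
ε/(3.7D) = 1.54×10^-4; √(3.17ν²L/(gD³h_f)) = 2.44×10^-5
Q = -0.965·0.09367·ln(1.787×10^-4) = 0.7801 m³/s
Check: V = 3.37 m/s, Re = 7.75×10^5, f = 0.01790, h_f = 21.7 m ≈ 21.6 m ✓

Q ≈ 0.780 m³/s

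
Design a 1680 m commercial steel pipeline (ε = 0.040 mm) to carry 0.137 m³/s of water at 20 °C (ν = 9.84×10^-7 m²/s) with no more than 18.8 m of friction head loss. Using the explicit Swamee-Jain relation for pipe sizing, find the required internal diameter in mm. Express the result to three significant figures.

D ≈ 292 mm

Swamee-Jain (Type III): D = 0.66·[ε^1.25·(LQ²/(gh_f))^4.75 + ν·Q^9.4·(L/(gh_f))^5.2]^0.04
LQ²/(gh_f) = 0.1710; L/(gh_f) = 9.109
Term 1 = ε^1.25·(…)^4.75 = 7.23×10^-10; Term 2 = ν·Q^9.4·(…)^5.2 = 7.37×10^-10
D = 0.66·(7.23×10^-10 + 7.37×10^-10)^0.04 = 0.2925 m = 292 mm
Check: V = 2.04 m/s, Re = 6.06×10^5, f = 0.01460, h_f = 17.8 m ≈ 18.8 m ✓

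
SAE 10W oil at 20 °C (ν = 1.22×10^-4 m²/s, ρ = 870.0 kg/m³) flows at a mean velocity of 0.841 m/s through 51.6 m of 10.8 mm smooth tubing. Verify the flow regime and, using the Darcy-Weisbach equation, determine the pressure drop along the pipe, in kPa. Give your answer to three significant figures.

Re = VD/ν = 0.841·0.01080/1.22×10^-4 = 74.4 → laminar (Re < 2300)
f = 64/Re = 0.8596
h_f = f(L/D)V²/(2g) = 0.8596·(51.6/0.01080)·0.841²/(2·9.81) = 148.1 m
Δp = ρg·h_f = 870.0·9.81·148.1 = 1264 kPa

Δp ≈ 1260 kPa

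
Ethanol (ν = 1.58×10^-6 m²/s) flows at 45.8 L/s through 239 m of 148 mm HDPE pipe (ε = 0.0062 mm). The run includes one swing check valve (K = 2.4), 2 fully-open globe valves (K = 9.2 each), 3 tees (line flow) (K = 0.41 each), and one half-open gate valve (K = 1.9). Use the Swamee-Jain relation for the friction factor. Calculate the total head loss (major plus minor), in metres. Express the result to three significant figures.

H_L ≈ 17.6 m

V = 4Q/(πD²) = 2.662 m/s; V²/2g = 0.3612 m
Re = 2.49×10^5, ε/D = 4.19×10^-5 → f = 0.01531 (Swamee-Jain)
Major: h_f = f(L/D)·V²/2g = 0.01531·1615·0.3612 = 8.933 m
Minor: ΣK = 23.9; h_m = ΣK·V²/2g = 8.645 m
Total H_L = 8.933 + 8.645 = 17.58 m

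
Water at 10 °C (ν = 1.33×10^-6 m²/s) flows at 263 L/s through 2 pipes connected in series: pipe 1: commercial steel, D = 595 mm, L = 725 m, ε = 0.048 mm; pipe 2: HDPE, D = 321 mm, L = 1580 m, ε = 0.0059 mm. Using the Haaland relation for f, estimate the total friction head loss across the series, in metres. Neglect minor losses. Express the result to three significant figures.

Pipe 1: V = 0.9459 m/s, Re = 4.23×10^5, ε/D = 8.07×10^-5, f = 0.01435, h_1 = f(L/D)V²/2g = 0.7971 m
Pipe 2: V = 3.250 m/s, Re = 7.84×10^5, ε/D = 1.84×10^-5, f = 0.01237, h_2 = f(L/D)V²/2g = 32.76 m
Series → Q common, losses add: H = Σh = 33.56 m

H ≈ 33.6 m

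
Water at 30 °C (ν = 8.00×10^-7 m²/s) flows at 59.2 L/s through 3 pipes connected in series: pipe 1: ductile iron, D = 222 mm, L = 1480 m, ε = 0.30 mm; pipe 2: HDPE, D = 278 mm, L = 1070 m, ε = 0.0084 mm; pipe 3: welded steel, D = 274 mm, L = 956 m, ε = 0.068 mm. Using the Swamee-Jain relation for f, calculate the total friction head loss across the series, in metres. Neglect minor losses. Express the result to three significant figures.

Pipe 1: V = 1.529 m/s, Re = 4.24×10^5, ε/D = 0.00135, f = 0.02185, h_1 = f(L/D)V²/2g = 17.37 m
Pipe 2: V = 0.9753 m/s, Re = 3.39×10^5, ε/D = 3.02×10^-5, f = 0.01442, h_2 = f(L/D)V²/2g = 2.692 m
Pipe 3: V = 1.004 m/s, Re = 3.44×10^5, ε/D = 2.48×10^-4, f = 0.01646, h_3 = f(L/D)V²/2g = 2.951 m
Series → Q common, losses add: H = Σh = 23.01 m

H ≈ 23.0 m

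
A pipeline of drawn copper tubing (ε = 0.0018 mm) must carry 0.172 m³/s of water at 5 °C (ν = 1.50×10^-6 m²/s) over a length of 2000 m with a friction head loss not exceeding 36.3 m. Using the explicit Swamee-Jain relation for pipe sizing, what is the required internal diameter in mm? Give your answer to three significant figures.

D ≈ 285 mm

Swamee-Jain (Type III): D = 0.66·[ε^1.25·(LQ²/(gh_f))^4.75 + ν·Q^9.4·(L/(gh_f))^5.2]^0.04
LQ²/(gh_f) = 0.1662; L/(gh_f) = 5.616
Term 1 = ε^1.25·(…)^4.75 = 1.31×10^-11; Term 2 = ν·Q^9.4·(…)^5.2 = 7.71×10^-10
D = 0.66·(1.31×10^-11 + 7.71×10^-10)^0.04 = 0.2853 m = 285 mm
Check: V = 2.69 m/s, Re = 5.12×10^5, f = 0.01314, h_f = 34.0 m ≈ 36.3 m ✓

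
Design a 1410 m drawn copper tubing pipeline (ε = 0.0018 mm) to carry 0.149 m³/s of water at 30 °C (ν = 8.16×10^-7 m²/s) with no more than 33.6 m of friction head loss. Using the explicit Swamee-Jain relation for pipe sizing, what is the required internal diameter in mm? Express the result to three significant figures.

Swamee-Jain (Type III): D = 0.66·[ε^1.25·(LQ²/(gh_f))^4.75 + ν·Q^9.4·(L/(gh_f))^5.2]^0.04
LQ²/(gh_f) = 0.09497; L/(gh_f) = 4.278
Term 1 = ε^1.25·(…)^4.75 = 9.18×10^-13; Term 2 = ν·Q^9.4·(…)^5.2 = 2.64×10^-11
D = 0.66·(9.18×10^-13 + 2.64×10^-11)^0.04 = 0.2495 m = 249 mm
Check: V = 3.05 m/s, Re = 9.32×10^5, f = 0.01192, h_f = 31.9 m ≈ 33.6 m ✓

D ≈ 249 mm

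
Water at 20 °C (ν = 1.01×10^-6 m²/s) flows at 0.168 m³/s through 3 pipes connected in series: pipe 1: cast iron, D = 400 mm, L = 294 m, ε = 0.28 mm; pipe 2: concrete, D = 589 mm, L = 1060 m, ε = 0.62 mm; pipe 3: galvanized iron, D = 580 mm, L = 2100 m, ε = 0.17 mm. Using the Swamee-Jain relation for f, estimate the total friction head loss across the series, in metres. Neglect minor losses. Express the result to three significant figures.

Pipe 1: V = 1.337 m/s, Re = 5.29×10^5, ε/D = 7.00×10^-4, f = 0.01888, h_1 = f(L/D)V²/2g = 1.264 m
Pipe 2: V = 0.6166 m/s, Re = 3.60×10^5, ε/D = 0.00105, f = 0.02081, h_2 = f(L/D)V²/2g = 0.7256 m
Pipe 3: V = 0.6359 m/s, Re = 3.65×10^5, ε/D = 2.93×10^-4, f = 0.01672, h_3 = f(L/D)V²/2g = 1.247 m
Series → Q common, losses add: H = Σh = 3.237 m

H ≈ 3.24 m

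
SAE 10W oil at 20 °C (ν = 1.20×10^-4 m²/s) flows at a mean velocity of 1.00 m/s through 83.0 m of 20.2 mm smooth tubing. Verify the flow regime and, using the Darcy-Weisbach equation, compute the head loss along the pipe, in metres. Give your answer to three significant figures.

Re = VD/ν = 1.00·0.02020/1.20×10^-4 = 168 → laminar (Re < 2300)
f = 64/Re = 0.3802
h_f = f(L/D)V²/(2g) = 0.3802·(83.0/0.02020)·1.00²/(2·9.81) = 79.62 m

h_f ≈ 79.6 m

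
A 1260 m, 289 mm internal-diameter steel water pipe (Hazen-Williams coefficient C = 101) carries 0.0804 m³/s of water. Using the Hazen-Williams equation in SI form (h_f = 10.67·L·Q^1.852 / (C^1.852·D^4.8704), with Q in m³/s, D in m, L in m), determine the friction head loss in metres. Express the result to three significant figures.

h_f ≈ 10.3 m

h_f = 10.67·1260·0.0804^1.852 / (101^1.852·0.289^4.8704) = 10.34 m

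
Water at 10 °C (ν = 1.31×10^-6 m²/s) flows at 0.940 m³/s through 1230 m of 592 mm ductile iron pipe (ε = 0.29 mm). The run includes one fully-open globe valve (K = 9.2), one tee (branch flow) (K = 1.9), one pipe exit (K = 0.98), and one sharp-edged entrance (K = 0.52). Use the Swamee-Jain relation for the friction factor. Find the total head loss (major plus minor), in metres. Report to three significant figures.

V = 4Q/(πD²) = 3.415 m/s; V²/2g = 0.5944 m
Re = 1.54×10^6, ε/D = 4.90×10^-4 → f = 0.01704 (Swamee-Jain)
Major: h_f = f(L/D)·V²/2g = 0.01704·2078·0.5944 = 21.05 m
Minor: ΣK = 12.6; h_m = ΣK·V²/2g = 7.490 m
Total H_L = 21.05 + 7.490 = 28.54 m

H_L ≈ 28.5 m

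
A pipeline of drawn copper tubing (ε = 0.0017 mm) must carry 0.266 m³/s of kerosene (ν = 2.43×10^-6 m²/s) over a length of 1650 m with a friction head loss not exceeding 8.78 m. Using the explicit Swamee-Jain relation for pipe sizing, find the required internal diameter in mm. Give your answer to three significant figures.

Swamee-Jain (Type III): D = 0.66·[ε^1.25·(LQ²/(gh_f))^4.75 + ν·Q^9.4·(L/(gh_f))^5.2]^0.04
LQ²/(gh_f) = 1.355; L/(gh_f) = 19.16
Term 1 = ε^1.25·(…)^4.75 = 2.60×10^-7; Term 2 = ν·Q^9.4·(…)^5.2 = 4.44×10^-5
D = 0.66·(2.60×10^-7 + 4.44×10^-5)^0.04 = 0.4421 m = 442 mm
Check: V = 1.73 m/s, Re = 3.15×10^5, f = 0.01429, h_f = 8.16 m ≈ 8.78 m ✓

D ≈ 442 mm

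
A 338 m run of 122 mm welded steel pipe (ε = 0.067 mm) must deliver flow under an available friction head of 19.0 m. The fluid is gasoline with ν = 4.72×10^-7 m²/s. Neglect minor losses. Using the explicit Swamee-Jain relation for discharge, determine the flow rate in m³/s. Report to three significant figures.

Swamee-Jain (Type II): Q = -0.965·√(gD⁵h_f/L)·ln[ε/(3.7D) + √(3.17ν²L/(gD³h_f))]
√(gD⁵h_f/L) = √(9.81·0.122⁵·19.0/338) = 0.003861
ε/(3.7D) = 1.48×10^-4; √(3.17ν²L/(gD³h_f)) = 2.66×10^-5
Q = -0.965·0.003861·ln(1.750×10^-4) = 0.03223 m³/s
Check: V = 2.76 m/s, Re = 7.13×10^5, f = 0.01781, h_f = 19.1 m ≈ 19.0 m ✓

Q ≈ 0.0322 m³/s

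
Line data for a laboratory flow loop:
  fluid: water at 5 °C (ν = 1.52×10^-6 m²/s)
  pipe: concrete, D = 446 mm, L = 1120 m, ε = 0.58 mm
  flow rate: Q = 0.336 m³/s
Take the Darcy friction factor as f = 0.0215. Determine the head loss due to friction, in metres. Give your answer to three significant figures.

h_f ≈ 12.7 m

V = 4Q/(πD²) = 4·0.336/(π·0.446²) = 2.151 m/s
h_f = f(L/D)V²/(2g) = 0.02150·(1120/0.446)·2.151²/(2·9.81) = 12.73 m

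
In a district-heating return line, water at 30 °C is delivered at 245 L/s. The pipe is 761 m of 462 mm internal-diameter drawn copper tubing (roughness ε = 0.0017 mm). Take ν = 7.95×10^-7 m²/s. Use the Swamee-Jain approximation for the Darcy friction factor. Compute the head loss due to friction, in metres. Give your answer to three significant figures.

h_f ≈ 2.15 m

V = 4Q/(πD²) = 4·0.245/(π·0.462²) = 1.461 m/s
Re = VD/ν = 1.461·0.462/7.95×10^-7 = 8.49×10^5 → turbulent
ε/D = 0.0017/462 = 3.68×10^-6
Swamee-Jain: f = 0.01202
h_f = f(L/D)V²/(2g) = 0.01202·(761/0.462)·1.461²/(2·9.81) = 2.155 m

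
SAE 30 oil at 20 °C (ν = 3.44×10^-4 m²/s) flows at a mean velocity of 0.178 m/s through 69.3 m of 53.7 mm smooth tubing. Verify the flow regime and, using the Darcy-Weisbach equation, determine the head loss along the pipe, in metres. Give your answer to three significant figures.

Re = VD/ν = 0.178·0.05370/3.44×10^-4 = 27.8 → laminar (Re < 2300)
f = 64/Re = 2.303
h_f = f(L/D)V²/(2g) = 2.303·(69.3/0.05370)·0.178²/(2·9.81) = 4.800 m

h_f ≈ 4.80 m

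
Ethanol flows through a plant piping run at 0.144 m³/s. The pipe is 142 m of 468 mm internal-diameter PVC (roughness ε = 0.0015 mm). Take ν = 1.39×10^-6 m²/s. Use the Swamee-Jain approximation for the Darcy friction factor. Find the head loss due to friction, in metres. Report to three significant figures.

h_f ≈ 0.158 m

V = 4Q/(πD²) = 4·0.144/(π·0.468²) = 0.8371 m/s
Re = VD/ν = 0.8371·0.468/1.39×10^-6 = 2.82×10^5 → turbulent
ε/D = 0.0015/468 = 3.21×10^-6
Swamee-Jain: f = 0.01458
h_f = f(L/D)V²/(2g) = 0.01458·(142/0.468)·0.8371²/(2·9.81) = 0.1580 m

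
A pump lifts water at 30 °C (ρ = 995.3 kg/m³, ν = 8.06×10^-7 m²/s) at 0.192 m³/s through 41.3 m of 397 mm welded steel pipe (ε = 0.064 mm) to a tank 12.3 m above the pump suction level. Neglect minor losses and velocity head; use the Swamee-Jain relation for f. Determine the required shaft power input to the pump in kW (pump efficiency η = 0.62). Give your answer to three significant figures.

V = 4Q/(πD²) = 1.551 m/s; Re = 7.64×10^5; ε/D = 1.61×10^-4; f = 0.01460
h_f = f(L/D)V²/2g = 0.1862 m
Total head H = z + h_f = 12.3 + 0.1862 = 12.49 m
P_hyd = ρgQH = 995.3·9.81·0.192·12.49 = 23.41 kW
P_shaft = P_hyd/η = 23.41/0.62 = 37.75 kW

P_shaft ≈ 37.8 kW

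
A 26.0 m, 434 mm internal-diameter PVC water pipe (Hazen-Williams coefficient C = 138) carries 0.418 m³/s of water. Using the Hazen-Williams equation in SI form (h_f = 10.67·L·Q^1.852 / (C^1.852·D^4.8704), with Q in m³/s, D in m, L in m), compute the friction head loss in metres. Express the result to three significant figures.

h_f ≈ 0.350 m

h_f = 10.67·26.0·0.418^1.852 / (138^1.852·0.434^4.8704) = 0.3500 m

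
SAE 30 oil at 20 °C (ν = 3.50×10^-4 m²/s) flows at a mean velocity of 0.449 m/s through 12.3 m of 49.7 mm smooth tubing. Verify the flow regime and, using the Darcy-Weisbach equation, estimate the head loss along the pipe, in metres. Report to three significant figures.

Re = VD/ν = 0.449·0.04970/3.50×10^-4 = 63.8 → laminar (Re < 2300)
f = 64/Re = 1.004
h_f = f(L/D)V²/(2g) = 1.004·(12.3/0.04970)·0.449²/(2·9.81) = 2.553 m

h_f ≈ 2.55 m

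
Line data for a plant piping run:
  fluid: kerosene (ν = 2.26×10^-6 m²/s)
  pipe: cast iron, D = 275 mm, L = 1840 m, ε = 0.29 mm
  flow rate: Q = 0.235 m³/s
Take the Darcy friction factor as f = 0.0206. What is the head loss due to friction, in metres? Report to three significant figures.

V = 4Q/(πD²) = 4·0.235/(π·0.275²) = 3.957 m/s
h_f = f(L/D)V²/(2g) = 0.02060·(1840/0.275)·3.957²/(2·9.81) = 110.0 m

h_f ≈ 110 m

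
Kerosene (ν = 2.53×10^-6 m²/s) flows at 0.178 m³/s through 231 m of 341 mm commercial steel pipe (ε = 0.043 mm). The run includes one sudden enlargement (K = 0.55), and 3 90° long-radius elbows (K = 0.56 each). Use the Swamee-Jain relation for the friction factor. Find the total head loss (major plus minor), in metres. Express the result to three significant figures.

H_L ≈ 2.52 m

V = 4Q/(πD²) = 1.949 m/s; V²/2g = 0.1936 m
Re = 2.63×10^5, ε/D = 1.26×10^-4 → f = 0.01596 (Swamee-Jain)
Major: h_f = f(L/D)·V²/2g = 0.01596·677.4·0.1936 = 2.093 m
Minor: ΣK = 2.23; h_m = ΣK·V²/2g = 0.4318 m
Total H_L = 2.093 + 0.4318 = 2.525 m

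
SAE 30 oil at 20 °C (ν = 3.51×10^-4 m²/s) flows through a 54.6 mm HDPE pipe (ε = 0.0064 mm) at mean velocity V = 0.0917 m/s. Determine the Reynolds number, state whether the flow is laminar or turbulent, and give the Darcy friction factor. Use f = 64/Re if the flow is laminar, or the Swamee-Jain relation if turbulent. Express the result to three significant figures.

Re = VD/ν = 0.09170·0.0546/3.51×10^-4 = 14.3
Re < 2300 → laminar → f = 64/Re = 4.487

Re ≈ 14.3; laminar; f = 64/Re ≈ 4.49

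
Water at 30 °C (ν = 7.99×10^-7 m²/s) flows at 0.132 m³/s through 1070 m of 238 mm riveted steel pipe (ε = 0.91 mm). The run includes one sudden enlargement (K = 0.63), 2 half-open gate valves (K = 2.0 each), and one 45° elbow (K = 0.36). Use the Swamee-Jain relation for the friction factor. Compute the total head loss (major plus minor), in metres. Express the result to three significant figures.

H_L ≈ 59.2 m

V = 4Q/(πD²) = 2.967 m/s; V²/2g = 0.4487 m
Re = 8.84×10^5, ε/D = 0.00382 → f = 0.02824 (Swamee-Jain)
Major: h_f = f(L/D)·V²/2g = 0.02824·4496·0.4487 = 56.98 m
Minor: ΣK = 4.99; h_m = ΣK·V²/2g = 2.239 m
Total H_L = 56.98 + 2.239 = 59.22 m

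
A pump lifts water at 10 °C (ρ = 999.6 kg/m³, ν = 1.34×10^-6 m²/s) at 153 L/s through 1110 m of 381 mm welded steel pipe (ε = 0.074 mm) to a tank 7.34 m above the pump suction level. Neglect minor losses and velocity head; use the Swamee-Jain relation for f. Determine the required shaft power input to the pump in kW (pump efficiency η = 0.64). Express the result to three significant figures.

P_shaft ≈ 27.1 kW

V = 4Q/(πD²) = 1.342 m/s; Re = 3.82×10^5; ε/D = 1.94×10^-4; f = 0.01585
h_f = f(L/D)V²/2g = 4.240 m
Total head H = z + h_f = 7.34 + 4.240 = 11.58 m
P_hyd = ρgQH = 999.6·9.81·0.153·11.58 = 17.37 kW
P_shaft = P_hyd/η = 17.37/0.64 = 27.15 kW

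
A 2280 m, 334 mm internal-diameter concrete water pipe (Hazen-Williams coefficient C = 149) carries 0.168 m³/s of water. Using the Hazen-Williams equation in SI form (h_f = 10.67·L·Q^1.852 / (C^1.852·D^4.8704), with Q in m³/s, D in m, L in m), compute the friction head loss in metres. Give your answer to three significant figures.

h_f = 10.67·2280·0.168^1.852 / (149^1.852·0.334^4.8704) = 17.63 m

h_f ≈ 17.6 m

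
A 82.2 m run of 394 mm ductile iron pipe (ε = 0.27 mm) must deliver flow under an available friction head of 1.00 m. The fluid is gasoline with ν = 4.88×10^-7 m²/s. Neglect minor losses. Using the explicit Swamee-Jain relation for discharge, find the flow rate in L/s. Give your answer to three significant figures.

Q ≈ 277 L/s

Swamee-Jain (Type II): Q = -0.965·√(gD⁵h_f/L)·ln[ε/(3.7D) + √(3.17ν²L/(gD³h_f))]
√(gD⁵h_f/L) = √(9.81·0.394⁵·1.00/82.2) = 0.03366
ε/(3.7D) = 1.85×10^-4; √(3.17ν²L/(gD³h_f)) = 1.02×10^-5
Q = -0.965·0.03366·ln(1.954×10^-4) = 0.2774 m³/s
Check: V = 2.28 m/s, Re = 1.84×10^6, f = 0.01824, h_f = 1.00 m ≈ 1.00 m ✓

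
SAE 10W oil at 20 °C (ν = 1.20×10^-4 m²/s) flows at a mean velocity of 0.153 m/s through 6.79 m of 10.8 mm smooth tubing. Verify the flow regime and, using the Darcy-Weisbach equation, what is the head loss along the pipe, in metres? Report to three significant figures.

h_f ≈ 3.49 m

Re = VD/ν = 0.153·0.01080/1.20×10^-4 = 13.8 → laminar (Re < 2300)
f = 64/Re = 4.648
h_f = f(L/D)V²/(2g) = 4.648·(6.79/0.01080)·0.153²/(2·9.81) = 3.486 m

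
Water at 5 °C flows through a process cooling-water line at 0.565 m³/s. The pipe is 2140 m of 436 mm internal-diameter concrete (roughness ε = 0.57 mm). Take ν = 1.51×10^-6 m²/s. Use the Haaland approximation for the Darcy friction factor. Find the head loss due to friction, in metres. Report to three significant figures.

h_f ≈ 76.0 m

V = 4Q/(πD²) = 4·0.565/(π·0.436²) = 3.784 m/s
Re = VD/ν = 3.784·0.436/1.51×10^-6 = 1.09×10^6 → turbulent
ε/D = 0.57/436 = 0.00131
Haaland: f = 0.02123
h_f = f(L/D)V²/(2g) = 0.02123·(2140/0.436)·3.784²/(2·9.81) = 76.04 m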